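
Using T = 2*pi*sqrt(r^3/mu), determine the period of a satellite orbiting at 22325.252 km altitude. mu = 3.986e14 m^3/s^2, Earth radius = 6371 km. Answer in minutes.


r = 28696.2520 km = 2.8696252e+07 m
T = 2*pi*sqrt(r^3/mu) = 2*pi*sqrt(2.3630643e+22 / 3.986e14)
T = 48378.1200 s = 806.3020 min

806.3020 minutes


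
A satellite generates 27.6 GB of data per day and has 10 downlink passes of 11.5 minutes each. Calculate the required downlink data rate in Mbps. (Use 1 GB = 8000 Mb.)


total contact time = 10 * 11.5 * 60 = 6900.0000 s
data = 27.6 GB = 220800.0000 Mb
rate = 220800.0000 / 6900.0000 = 32.0000 Mbps

32.0000 Mbps


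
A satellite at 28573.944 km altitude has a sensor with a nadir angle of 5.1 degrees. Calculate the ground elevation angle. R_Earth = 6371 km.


r = R_E + alt = 34944.9440 km
Law of sines in the satellite / Earth-center / ground-point triangle:
  sin(nadir)/R_E = sin(90 + el)/r  =>  cos(el) = (r/R_E)*sin(nadir)
cos(el) = (34944.9440 / 6371.0000) * sin(5.1 deg) = 0.4875853
el = arccos(0.4875853) = 60.8180 deg
(Earth-central angle = 90 - nadir - el = 24.0820 deg)

60.8180 degrees


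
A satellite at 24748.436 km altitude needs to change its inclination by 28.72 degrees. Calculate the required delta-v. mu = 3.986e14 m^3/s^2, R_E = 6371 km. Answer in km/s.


r = 31119.4360 km = 3.1119436e+07 m
V = sqrt(mu/r) = 3578.9266 m/s
di = 28.72 deg = 0.5012586 rad
dV = 2*V*sin(di/2) = 2*3578.9266*sin(0.2506293)
dV = 1775.2451 m/s = 1.7752 km/s

1.7752 km/s


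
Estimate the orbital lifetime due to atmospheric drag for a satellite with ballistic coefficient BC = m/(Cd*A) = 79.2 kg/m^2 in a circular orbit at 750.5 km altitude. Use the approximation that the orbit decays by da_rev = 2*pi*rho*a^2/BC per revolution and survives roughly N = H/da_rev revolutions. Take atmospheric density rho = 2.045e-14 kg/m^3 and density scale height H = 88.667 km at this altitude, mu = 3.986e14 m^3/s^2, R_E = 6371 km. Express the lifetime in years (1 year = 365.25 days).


a = R_E + alt = 7121.5000 km = 7.1215e+06 m
da_rev = 2*pi*rho*a^2/BC = 2*pi*2.045e-14*(7.1215e+06)^2/79.2 = 0.0822793697 m per revolution
N = H/da_rev = 88667.0000 m / 0.0822793697 m = 1.0776334e+06 revolutions
P = 2*pi*sqrt(a^3/mu) = 5980.9261 s
lifetime = N*P = 1.0776334e+06 * 5980.9261 = 6.445246e+09 s = 74597.7545 days
years = 74597.7545 / 365.25 = 204.2375 years

204.2375 years


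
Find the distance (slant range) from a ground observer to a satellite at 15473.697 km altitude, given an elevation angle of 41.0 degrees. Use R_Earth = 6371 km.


h = 15473.697 km, el = 41.0 deg
d = -R_E*sin(el) + sqrt((R_E*sin(el))^2 + 2*R_E*h + h^2)
d = -6371.0000*sin(0.715585) + sqrt((6371.0000*0.656059)^2 + 2*6371.0000*15473.697 + 15473.697^2)
d = 17129.2008 km

17129.2008 km


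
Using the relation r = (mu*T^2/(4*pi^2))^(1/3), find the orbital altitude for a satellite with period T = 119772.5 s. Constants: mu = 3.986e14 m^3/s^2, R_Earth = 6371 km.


T = 119772.5 s
r = (mu*T^2/(4*pi^2))^(1/3) = (3.986e14 * 119772.5^2 / (4*pi^2))^(1/3)
r = 5.251668e+07 m = 52516.6799 km
alt = r - R_E = 52516.6799 - 6371 = 46145.6799 km

46145.6799 km


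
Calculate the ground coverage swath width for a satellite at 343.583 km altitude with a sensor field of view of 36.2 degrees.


FOV = 36.2 deg = 0.6318092 rad
swath = 2 * alt * tan(FOV/2) = 2 * 343.583 * tan(0.3159046)
swath = 2 * 343.583 * 0.3268504
swath = 224.6005 km

224.6005 km


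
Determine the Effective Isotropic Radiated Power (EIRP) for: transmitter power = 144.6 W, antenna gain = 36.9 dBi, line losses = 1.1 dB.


Pt = 144.6 W = 21.6017 dBW
EIRP = Pt_dBW + Gt - losses = 21.6017 + 36.9 - 1.1 = 57.4017 dBW

57.4017 dBW


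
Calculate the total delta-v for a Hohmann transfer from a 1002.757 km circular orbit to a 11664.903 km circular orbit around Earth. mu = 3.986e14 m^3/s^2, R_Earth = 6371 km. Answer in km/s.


r1 = 7373.7570 km = 7.373757e+06 m
r2 = 18035.9030 km = 1.8035903e+07 m
dv1 = sqrt(mu/r1)*(sqrt(2*r2/(r1+r2)) - 1) = 1407.7765 m/s
dv2 = sqrt(mu/r2)*(1 - sqrt(2*r1/(r1+r2))) = 1119.6458 m/s
total dv = |dv1| + |dv2| = 1407.7765 + 1119.6458 = 2527.4223 m/s = 2.5274 km/s

2.5274 km/s


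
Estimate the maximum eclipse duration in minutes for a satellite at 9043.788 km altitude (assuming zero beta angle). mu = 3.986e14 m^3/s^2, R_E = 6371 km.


r = 15414.7880 km
T = 317.4434 min
Eclipse fraction = arcsin(R_E/r)/pi = arcsin(6371.0000/15414.7880)/pi
= arcsin(0.4133044)/pi = 0.1356255
Eclipse duration = 0.1356255 * 317.4434 = 43.0534 min

43.0534 minutes


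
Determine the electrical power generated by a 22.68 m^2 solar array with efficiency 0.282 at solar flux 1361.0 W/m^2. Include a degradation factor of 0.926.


P = area * eta * S * degradation
P = 22.68 * 0.282 * 1361.0 * 0.926
P = 8060.4868 W

8060.4868 W


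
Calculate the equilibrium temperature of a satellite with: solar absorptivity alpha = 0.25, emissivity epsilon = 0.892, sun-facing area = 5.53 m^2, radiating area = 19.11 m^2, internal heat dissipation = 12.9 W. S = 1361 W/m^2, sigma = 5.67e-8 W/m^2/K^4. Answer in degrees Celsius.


Numerator = alpha*S*A_sun + Q_int = 0.25*1361*5.53 + 12.9 = 1894.4825 W
Denominator = eps*sigma*A_rad = 0.892*5.67e-8*19.11 = 9.66515e-07 W/K^4
T^4 = 1.960117e+09 K^4
T = 210.4120 K = -62.7380 C

-62.7380 degrees Celsius


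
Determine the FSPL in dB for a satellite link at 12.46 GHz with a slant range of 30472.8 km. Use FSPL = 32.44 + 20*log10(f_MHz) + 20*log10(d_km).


f = 12.46 GHz = 12460.0000 MHz
d = 30472.8 km
FSPL = 32.44 + 20*log10(12460.0000) + 20*log10(30472.8)
FSPL = 32.44 + 81.9104 + 89.6782
FSPL = 204.0286 dB

204.0286 dB


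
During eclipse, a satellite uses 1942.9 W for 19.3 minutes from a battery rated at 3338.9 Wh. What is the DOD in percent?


E_used = P * t / 60 = 1942.9 * 19.3 / 60 = 624.9662 Wh
DOD = E_used / E_total * 100 = 624.9662 / 3338.9 * 100
DOD = 18.7177 %

18.7177 %


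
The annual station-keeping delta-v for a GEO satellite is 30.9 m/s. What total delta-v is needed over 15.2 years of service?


dV = rate * years = 30.9 * 15.2
dV = 469.6800 m/s

469.6800 m/s


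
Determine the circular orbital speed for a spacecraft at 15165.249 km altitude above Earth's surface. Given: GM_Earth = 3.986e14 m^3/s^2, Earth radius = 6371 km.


r = R_E + alt = 6371.0 + 15165.249 = 21536.2490 km = 2.1536249e+07 m
v = sqrt(mu/r) = sqrt(3.986e14 / 2.1536249e+07) = 4302.1308 m/s = 4.3021 km/s

4.3021 km/s


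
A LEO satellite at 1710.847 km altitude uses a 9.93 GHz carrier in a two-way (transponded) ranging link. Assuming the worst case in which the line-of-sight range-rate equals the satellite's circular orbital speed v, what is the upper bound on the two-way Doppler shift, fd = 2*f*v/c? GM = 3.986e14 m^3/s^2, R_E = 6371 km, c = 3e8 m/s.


r = 8.081847e+06 m
v = sqrt(mu/r) = 7022.8491 m/s (worst-case radial velocity)
f = 9.93 GHz = 9.93e+09 Hz
fd = 2*f*v/c = 2*9.93e+09*7022.8491/3.0e+08
fd = 464912.6084 Hz

464912.6084 Hz


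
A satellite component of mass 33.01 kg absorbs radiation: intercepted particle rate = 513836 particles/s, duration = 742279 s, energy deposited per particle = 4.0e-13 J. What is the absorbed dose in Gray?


Total energy deposited = rate * time * E_per
  = 513836 * 742279 * 4.0e-13 = 0.1525639 J
Dose = E_total / mass = 0.1525639 / 33.01
Dose = 0.004621747 Gy

0.0046 Gy


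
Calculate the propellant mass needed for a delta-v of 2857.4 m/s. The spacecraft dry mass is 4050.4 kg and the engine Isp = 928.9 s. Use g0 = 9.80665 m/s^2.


ve = Isp * g0 = 928.9 * 9.80665 = 9109.397185 m/s
mass ratio = exp(dv/ve) = exp(2857.4/9109.397185) = 1.36844640
m_prop = m_dry * (mr - 1) = 4050.4 * (1.36844640 - 1)
m_prop = 1492.3553 kg

1492.3553 kg


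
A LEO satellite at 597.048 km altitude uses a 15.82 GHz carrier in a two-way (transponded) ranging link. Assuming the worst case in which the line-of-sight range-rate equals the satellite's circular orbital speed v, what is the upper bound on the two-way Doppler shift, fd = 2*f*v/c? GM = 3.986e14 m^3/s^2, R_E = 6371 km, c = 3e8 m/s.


r = 6.968048e+06 m
v = sqrt(mu/r) = 7563.3305 m/s (worst-case radial velocity)
f = 15.82 GHz = 1.582e+10 Hz
fd = 2*f*v/c = 2*1.582e+10*7563.3305/3.0e+08
fd = 797679.2602 Hz

797679.2602 Hz


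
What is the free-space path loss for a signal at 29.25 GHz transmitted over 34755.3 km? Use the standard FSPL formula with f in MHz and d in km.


f = 29.25 GHz = 29250.0000 MHz
d = 34755.3 km
FSPL = 32.44 + 20*log10(29250.0000) + 20*log10(34755.3)
FSPL = 32.44 + 89.3225 + 90.8204
FSPL = 212.5829 dB

212.5829 dB


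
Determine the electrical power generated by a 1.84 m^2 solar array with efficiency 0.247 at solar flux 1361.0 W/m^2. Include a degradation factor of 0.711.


P = area * eta * S * degradation
P = 1.84 * 0.247 * 1361.0 * 0.711
P = 439.7871 W

439.7871 W


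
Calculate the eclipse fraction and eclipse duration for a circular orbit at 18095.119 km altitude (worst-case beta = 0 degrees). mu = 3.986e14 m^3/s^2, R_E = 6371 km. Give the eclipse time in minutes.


r = 24466.1190 km
T = 634.7571 min
Eclipse fraction = arcsin(R_E/r)/pi = arcsin(6371.0000/24466.1190)/pi
= arcsin(0.2604009)/pi = 0.08385474
Eclipse duration = 0.08385474 * 634.7571 = 53.2274 min

53.2274 minutes


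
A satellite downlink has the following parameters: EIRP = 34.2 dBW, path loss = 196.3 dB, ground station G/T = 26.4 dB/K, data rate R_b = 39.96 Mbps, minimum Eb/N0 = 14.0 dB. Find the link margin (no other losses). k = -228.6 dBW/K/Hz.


C/N0 = EIRP - FSPL + G/T - k = 34.2 - 196.3 + 26.4 - (-228.6)
C/N0 = 92.9000 dB-Hz
R_b = 39.96 Mbps = 3.996e+07 bps -> 10*log10(R_b) = 76.0163 dB-Hz
Eb/N0 = C/N0 - 10*log10(R_b) = 92.9000 - 76.0163 = 16.8837 dB
Margin = Eb/N0 - Eb/N0_req = 16.8837 - 14.0 = 2.8837 dB (link closes)

2.8837 dB


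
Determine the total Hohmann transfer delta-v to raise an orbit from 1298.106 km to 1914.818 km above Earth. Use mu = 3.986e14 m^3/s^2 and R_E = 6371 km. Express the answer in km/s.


r1 = 7669.1060 km = 7.669106e+06 m
r2 = 8285.8180 km = 8.285818e+06 m
dv1 = sqrt(mu/r1)*(sqrt(2*r2/(r1+r2)) - 1) = 138.0120 m/s
dv2 = sqrt(mu/r2)*(1 - sqrt(2*r1/(r1+r2))) = 135.3685 m/s
total dv = |dv1| + |dv2| = 138.0120 + 135.3685 = 273.3804 m/s = 0.2733804 km/s

0.2734 km/s


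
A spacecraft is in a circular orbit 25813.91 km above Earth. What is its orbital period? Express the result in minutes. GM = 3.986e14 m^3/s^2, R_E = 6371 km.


r = 32184.9100 km = 3.218491e+07 m
T = 2*pi*sqrt(r^3/mu) = 2*pi*sqrt(3.3339332e+22 / 3.986e14)
T = 57463.1818 s = 957.7197 min

957.7197 minutes


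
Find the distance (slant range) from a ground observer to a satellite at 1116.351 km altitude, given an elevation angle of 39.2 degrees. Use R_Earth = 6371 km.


h = 1116.351 km, el = 39.2 deg
d = -R_E*sin(el) + sqrt((R_E*sin(el))^2 + 2*R_E*h + h^2)
d = -6371.0000*sin(0.6841691) + sqrt((6371.0000*0.6320293)^2 + 2*6371.0000*1116.351 + 1116.351^2)
d = 1602.2634 km

1602.2634 km


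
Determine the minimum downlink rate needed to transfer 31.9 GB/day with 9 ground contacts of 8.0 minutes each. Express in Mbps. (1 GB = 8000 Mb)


total contact time = 9 * 8.0 * 60 = 4320.0000 s
data = 31.9 GB = 255200.0000 Mb
rate = 255200.0000 / 4320.0000 = 59.0741 Mbps

59.0741 Mbps


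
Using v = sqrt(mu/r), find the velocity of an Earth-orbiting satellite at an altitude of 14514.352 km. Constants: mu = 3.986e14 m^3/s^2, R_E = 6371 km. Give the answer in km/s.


r = R_E + alt = 6371.0 + 14514.352 = 20885.3520 km = 2.0885352e+07 m
v = sqrt(mu/r) = sqrt(3.986e14 / 2.0885352e+07) = 4368.6550 m/s = 4.3687 km/s

4.3687 km/s


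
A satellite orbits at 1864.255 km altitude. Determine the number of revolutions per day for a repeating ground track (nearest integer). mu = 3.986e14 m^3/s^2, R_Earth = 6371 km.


r = 8.235255e+06 m
T = 2*pi*sqrt(r^3/mu) = 7437.4969 s = 123.9583 min
revs/day = 1440 / 123.9583 = 11.6168
Rounded: 12 revolutions per day

12 revolutions per day


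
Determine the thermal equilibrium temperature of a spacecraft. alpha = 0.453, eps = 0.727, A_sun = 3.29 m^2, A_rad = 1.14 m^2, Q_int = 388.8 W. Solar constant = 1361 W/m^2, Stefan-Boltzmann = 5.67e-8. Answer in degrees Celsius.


Numerator = alpha*S*A_sun + Q_int = 0.453*1361*3.29 + 388.8 = 2417.1936 W
Denominator = eps*sigma*A_rad = 0.727*5.67e-8*1.14 = 4.6991826e-08 W/K^4
T^4 = 5.1438596e+10 K^4
T = 476.2361 K = 203.0861 C

203.0861 degrees Celsius


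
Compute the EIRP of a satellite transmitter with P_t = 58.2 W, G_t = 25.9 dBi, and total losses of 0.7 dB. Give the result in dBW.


Pt = 58.2 W = 17.6492 dBW
EIRP = Pt_dBW + Gt - losses = 17.6492 + 25.9 - 0.7 = 42.8492 dBW

42.8492 dBW


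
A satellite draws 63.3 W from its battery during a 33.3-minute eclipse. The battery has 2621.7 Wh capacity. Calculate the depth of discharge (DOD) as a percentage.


E_used = P * t / 60 = 63.3 * 33.3 / 60 = 35.1315 Wh
DOD = E_used / E_total * 100 = 35.1315 / 2621.7 * 100
DOD = 1.3400 %

1.3400 %


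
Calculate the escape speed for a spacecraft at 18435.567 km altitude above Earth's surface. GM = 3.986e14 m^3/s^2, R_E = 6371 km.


r = 6371.0 + 18435.567 = 24806.5670 km = 2.4806567e+07 m
v_esc = sqrt(2*mu/r) = sqrt(2*3.986e14 / 2.4806567e+07)
v_esc = 5668.9198 m/s = 5.6689 km/s

5.6689 km/s


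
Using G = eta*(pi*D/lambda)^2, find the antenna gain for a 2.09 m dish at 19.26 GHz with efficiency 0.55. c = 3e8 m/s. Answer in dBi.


lambda = c/f = 3e8 / 1.926e+10 = 0.01557632 m
G = eta*(pi*D/lambda)^2 = 0.55*(pi*2.09/0.01557632)^2
G = 97729.3619 (linear)
G = 10*log10(97729.3619) = 49.9003 dBi

49.9003 dBi


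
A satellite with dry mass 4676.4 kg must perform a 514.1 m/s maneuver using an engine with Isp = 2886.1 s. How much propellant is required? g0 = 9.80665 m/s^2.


ve = Isp * g0 = 2886.1 * 9.80665 = 28302.972565 m/s
mass ratio = exp(dv/ve) = exp(514.1/28302.972565) = 1.01833014
m_prop = m_dry * (mr - 1) = 4676.4 * (1.01833014 - 1)
m_prop = 85.7191 kg

85.7191 kg


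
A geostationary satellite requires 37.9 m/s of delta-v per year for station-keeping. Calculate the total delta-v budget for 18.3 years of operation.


dV = rate * years = 37.9 * 18.3
dV = 693.5700 m/s

693.5700 m/s


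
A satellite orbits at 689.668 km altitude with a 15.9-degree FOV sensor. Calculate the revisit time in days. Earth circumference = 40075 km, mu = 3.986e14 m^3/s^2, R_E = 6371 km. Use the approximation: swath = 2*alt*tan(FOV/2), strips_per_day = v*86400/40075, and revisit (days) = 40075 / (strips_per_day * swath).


swath = 2*689.668*tan(0.1387537) = 192.6257 km
v = sqrt(mu/r) = 7513.5599 m/s = 7.5136 km/s
strips/day = v*86400/40075 = 7.5136*86400/40075 = 16.1989
coverage/day = strips * swath = 16.1989 * 192.6257 = 3120.3278 km
revisit = 40075 / 3120.3278 = 12.8432 days

12.8432 days


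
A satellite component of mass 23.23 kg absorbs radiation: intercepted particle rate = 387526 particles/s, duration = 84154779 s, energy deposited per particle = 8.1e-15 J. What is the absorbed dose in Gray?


Total energy deposited = rate * time * E_per
  = 387526 * 84154779 * 8.1e-15 = 0.2641585 J
Dose = E_total / mass = 0.2641585 / 23.23
Dose = 0.01137144 Gy

0.0114 Gy


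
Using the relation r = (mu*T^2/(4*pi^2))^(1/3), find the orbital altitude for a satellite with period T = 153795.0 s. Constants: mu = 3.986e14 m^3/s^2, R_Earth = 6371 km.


T = 153795.0 s
r = (mu*T^2/(4*pi^2))^(1/3) = (3.986e14 * 153795.0^2 / (4*pi^2))^(1/3)
r = 6.204222e+07 m = 62042.2201 km
alt = r - R_E = 62042.2201 - 6371 = 55671.2201 km

55671.2201 km


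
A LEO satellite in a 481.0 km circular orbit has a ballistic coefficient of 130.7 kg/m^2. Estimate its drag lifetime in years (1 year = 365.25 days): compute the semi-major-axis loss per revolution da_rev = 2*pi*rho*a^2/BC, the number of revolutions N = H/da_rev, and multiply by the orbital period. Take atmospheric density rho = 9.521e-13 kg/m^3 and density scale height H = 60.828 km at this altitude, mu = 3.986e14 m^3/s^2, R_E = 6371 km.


a = R_E + alt = 6852.0000 km = 6.852e+06 m
da_rev = 2*pi*rho*a^2/BC = 2*pi*9.521e-13*(6.852e+06)^2/130.7 = 2.148926 m per revolution
N = H/da_rev = 60828.0000 m / 2.148926 m = 28306.2268 revolutions
P = 2*pi*sqrt(a^3/mu) = 5644.6530 s
lifetime = N*P = 28306.2268 * 5644.6530 = 1.5977883e+08 s = 1849.2920 days
years = 1849.2920 / 365.25 = 5.0631 years

5.0631 years


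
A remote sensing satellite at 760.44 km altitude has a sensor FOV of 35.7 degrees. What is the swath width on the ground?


FOV = 35.7 deg = 0.6230825 rad
swath = 2 * alt * tan(FOV/2) = 2 * 760.44 * tan(0.3115413)
swath = 2 * 760.44 * 0.3220278
swath = 489.7656 km

489.7656 km


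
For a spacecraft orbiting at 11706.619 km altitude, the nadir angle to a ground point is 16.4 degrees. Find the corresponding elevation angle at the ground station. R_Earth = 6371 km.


r = R_E + alt = 18077.6190 km
Law of sines in the satellite / Earth-center / ground-point triangle:
  sin(nadir)/R_E = sin(90 + el)/r  =>  cos(el) = (r/R_E)*sin(nadir)
cos(el) = (18077.6190 / 6371.0000) * sin(16.4 deg) = 0.8011397
el = arccos(0.8011397) = 36.7609 deg
(Earth-central angle = 90 - nadir - el = 36.8391 deg)

36.7609 degrees


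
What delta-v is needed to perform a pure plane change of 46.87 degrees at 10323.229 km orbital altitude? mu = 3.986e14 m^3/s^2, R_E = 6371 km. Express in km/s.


r = 16694.2290 km = 1.6694229e+07 m
V = sqrt(mu/r) = 4886.3600 m/s
di = 46.87 deg = 0.8180358 rad
dV = 2*V*sin(di/2) = 2*4886.3600*sin(0.4090179)
dV = 3886.6933 m/s = 3.8867 km/s

3.8867 km/s


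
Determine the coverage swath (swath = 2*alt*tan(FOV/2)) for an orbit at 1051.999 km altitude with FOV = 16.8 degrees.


FOV = 16.8 deg = 0.2932153 rad
swath = 2 * alt * tan(FOV/2) = 2 * 1051.999 * tan(0.1466077)
swath = 2 * 1051.999 * 0.1476672
swath = 310.6914 km

310.6914 km


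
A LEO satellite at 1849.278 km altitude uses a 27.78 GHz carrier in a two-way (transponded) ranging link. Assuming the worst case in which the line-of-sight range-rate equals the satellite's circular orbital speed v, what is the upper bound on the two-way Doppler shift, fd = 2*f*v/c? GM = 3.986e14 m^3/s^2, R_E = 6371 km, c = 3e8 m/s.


r = 8.220278e+06 m
v = sqrt(mu/r) = 6963.4650 m/s (worst-case radial velocity)
f = 27.78 GHz = 2.778e+10 Hz
fd = 2*f*v/c = 2*2.778e+10*6963.4650/3.0e+08
fd = 1.2896337e+06 Hz

1.2896e+06 Hz


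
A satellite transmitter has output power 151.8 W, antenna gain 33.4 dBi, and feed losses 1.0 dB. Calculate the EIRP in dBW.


Pt = 151.8 W = 21.8127 dBW
EIRP = Pt_dBW + Gt - losses = 21.8127 + 33.4 - 1.0 = 54.2127 dBW

54.2127 dBW


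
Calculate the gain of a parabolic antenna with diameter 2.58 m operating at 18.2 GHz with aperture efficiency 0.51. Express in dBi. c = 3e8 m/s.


lambda = c/f = 3e8 / 1.82e+10 = 0.01648352 m
G = eta*(pi*D/lambda)^2 = 0.51*(pi*2.58/0.01648352)^2
G = 123313.2091 (linear)
G = 10*log10(123313.2091) = 50.9101 dBi

50.9101 dBi


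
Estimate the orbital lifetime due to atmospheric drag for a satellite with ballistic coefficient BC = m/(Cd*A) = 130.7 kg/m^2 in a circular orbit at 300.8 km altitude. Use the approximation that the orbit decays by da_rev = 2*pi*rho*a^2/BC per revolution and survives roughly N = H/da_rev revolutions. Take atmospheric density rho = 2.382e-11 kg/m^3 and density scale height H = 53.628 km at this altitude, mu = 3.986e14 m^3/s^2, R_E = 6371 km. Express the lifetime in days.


a = R_E + alt = 6671.8000 km = 6.6718e+06 m
da_rev = 2*pi*rho*a^2/BC = 2*pi*2.382e-11*(6.6718e+06)^2/130.7 = 50.972047 m per revolution
N = H/da_rev = 53628.0000 m / 50.972047 m = 1052.1061 revolutions
P = 2*pi*sqrt(a^3/mu) = 5423.4514 s
lifetime = N*P = 1052.1061 * 5423.4514 = 5.7060461e+06 s = 66.0422 days

66.0422 days


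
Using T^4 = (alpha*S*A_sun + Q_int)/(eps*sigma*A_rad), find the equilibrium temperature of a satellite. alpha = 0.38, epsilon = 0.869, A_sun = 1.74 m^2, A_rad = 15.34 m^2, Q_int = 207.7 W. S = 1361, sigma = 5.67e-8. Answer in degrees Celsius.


Numerator = alpha*S*A_sun + Q_int = 0.38*1361*1.74 + 207.7 = 1107.5932 W
Denominator = eps*sigma*A_rad = 0.869*5.67e-8*15.34 = 7.5583708e-07 W/K^4
T^4 = 1.4653862e+09 K^4
T = 195.6537 K = -77.4963 C

-77.4963 degrees Celsius


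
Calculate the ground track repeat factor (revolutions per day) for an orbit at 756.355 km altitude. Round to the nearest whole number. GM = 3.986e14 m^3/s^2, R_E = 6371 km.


r = 7.127355e+06 m
T = 2*pi*sqrt(r^3/mu) = 5988.3036 s = 99.8051 min
revs/day = 1440 / 99.8051 = 14.4281
Rounded: 14 revolutions per day

14 revolutions per day


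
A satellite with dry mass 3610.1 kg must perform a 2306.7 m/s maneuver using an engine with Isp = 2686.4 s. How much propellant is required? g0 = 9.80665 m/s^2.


ve = Isp * g0 = 2686.4 * 9.80665 = 26344.584560 m/s
mass ratio = exp(dv/ve) = exp(2306.7/26344.584560) = 1.09150643
m_prop = m_dry * (mr - 1) = 3610.1 * (1.09150643 - 1)
m_prop = 330.3474 kg

330.3474 kg


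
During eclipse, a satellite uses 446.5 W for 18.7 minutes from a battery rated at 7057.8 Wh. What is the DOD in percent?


E_used = P * t / 60 = 446.5 * 18.7 / 60 = 139.1592 Wh
DOD = E_used / E_total * 100 = 139.1592 / 7057.8 * 100
DOD = 1.9717 %

1.9717 %


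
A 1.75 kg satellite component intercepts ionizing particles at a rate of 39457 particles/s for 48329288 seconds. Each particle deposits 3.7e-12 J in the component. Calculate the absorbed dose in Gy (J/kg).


Total energy deposited = rate * time * E_per
  = 39457 * 48329288 * 3.7e-12 = 7.0556 J
Dose = E_total / mass = 7.0556 / 1.75
Dose = 4.0318 Gy

4.0318 Gy


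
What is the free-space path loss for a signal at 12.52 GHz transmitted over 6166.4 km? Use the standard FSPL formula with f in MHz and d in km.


f = 12.52 GHz = 12520.0000 MHz
d = 6166.4 km
FSPL = 32.44 + 20*log10(12520.0000) + 20*log10(6166.4)
FSPL = 32.44 + 81.9521 + 75.8006
FSPL = 190.1927 dB

190.1927 dB


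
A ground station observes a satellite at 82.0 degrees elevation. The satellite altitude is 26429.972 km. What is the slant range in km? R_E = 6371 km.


h = 26429.972 km, el = 82.0 deg
d = -R_E*sin(el) + sqrt((R_E*sin(el))^2 + 2*R_E*h + h^2)
d = -6371.0000*sin(1.4312) + sqrt((6371.0000*0.9902681)^2 + 2*6371.0000*26429.972 + 26429.972^2)
d = 26479.9877 km

26479.9877 km


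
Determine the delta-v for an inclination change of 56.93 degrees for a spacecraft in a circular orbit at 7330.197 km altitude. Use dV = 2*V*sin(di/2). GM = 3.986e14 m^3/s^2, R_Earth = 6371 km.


r = 13701.1970 km = 1.3701197e+07 m
V = sqrt(mu/r) = 5393.7323 m/s
di = 56.93 deg = 0.9936159 rad
dV = 2*V*sin(di/2) = 2*5393.7323*sin(0.496808)
dV = 5141.5412 m/s = 5.1415 km/s

5.1415 km/s


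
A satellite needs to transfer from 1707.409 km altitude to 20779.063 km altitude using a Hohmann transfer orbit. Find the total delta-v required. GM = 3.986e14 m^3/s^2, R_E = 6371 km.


r1 = 8078.4090 km = 8.078409e+06 m
r2 = 27150.0630 km = 2.7150063e+07 m
dv1 = sqrt(mu/r1)*(sqrt(2*r2/(r1+r2)) - 1) = 1696.5153 m/s
dv2 = sqrt(mu/r2)*(1 - sqrt(2*r1/(r1+r2))) = 1236.7652 m/s
total dv = |dv1| + |dv2| = 1696.5153 + 1236.7652 = 2933.2805 m/s = 2.9333 km/s

2.9333 km/s


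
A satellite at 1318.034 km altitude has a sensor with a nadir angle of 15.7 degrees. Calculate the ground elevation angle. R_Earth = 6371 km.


r = R_E + alt = 7689.0340 km
Law of sines in the satellite / Earth-center / ground-point triangle:
  sin(nadir)/R_E = sin(90 + el)/r  =>  cos(el) = (r/R_E)*sin(nadir)
cos(el) = (7689.0340 / 6371.0000) * sin(15.7 deg) = 0.3265823
el = arccos(0.3265823) = 70.9385 deg
(Earth-central angle = 90 - nadir - el = 3.3615 deg)

70.9385 degrees


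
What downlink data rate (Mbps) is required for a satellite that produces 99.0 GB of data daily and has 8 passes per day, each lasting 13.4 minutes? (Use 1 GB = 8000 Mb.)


total contact time = 8 * 13.4 * 60 = 6432.0000 s
data = 99.0 GB = 792000.0000 Mb
rate = 792000.0000 / 6432.0000 = 123.1343 Mbps

123.1343 Mbps


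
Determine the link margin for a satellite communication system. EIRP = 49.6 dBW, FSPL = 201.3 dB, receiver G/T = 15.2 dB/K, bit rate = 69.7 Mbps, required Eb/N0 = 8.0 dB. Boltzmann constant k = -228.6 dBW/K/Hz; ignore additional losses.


C/N0 = EIRP - FSPL + G/T - k = 49.6 - 201.3 + 15.2 - (-228.6)
C/N0 = 92.1000 dB-Hz
R_b = 69.7 Mbps = 6.97e+07 bps -> 10*log10(R_b) = 78.4323 dB-Hz
Eb/N0 = C/N0 - 10*log10(R_b) = 92.1000 - 78.4323 = 13.6677 dB
Margin = Eb/N0 - Eb/N0_req = 13.6677 - 8.0 = 5.6677 dB (link closes)

5.6677 dB


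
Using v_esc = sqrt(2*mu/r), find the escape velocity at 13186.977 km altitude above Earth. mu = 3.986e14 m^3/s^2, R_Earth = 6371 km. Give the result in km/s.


r = 6371.0 + 13186.977 = 19557.9770 km = 1.9557977e+07 m
v_esc = sqrt(2*mu/r) = sqrt(2*3.986e14 / 1.9557977e+07)
v_esc = 6384.4234 m/s = 6.3844 km/s

6.3844 km/s


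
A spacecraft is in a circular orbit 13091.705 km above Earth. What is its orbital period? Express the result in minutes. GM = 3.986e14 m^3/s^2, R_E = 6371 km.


r = 19462.7050 km = 1.9462705e+07 m
T = 2*pi*sqrt(r^3/mu) = 2*pi*sqrt(7.372412e+21 / 3.986e14)
T = 27021.9086 s = 450.3651 min

450.3651 minutes


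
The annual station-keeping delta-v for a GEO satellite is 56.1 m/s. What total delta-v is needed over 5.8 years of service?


dV = rate * years = 56.1 * 5.8
dV = 325.3800 m/s

325.3800 m/s


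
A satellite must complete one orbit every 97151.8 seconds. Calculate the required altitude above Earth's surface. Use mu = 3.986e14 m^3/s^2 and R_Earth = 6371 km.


T = 97151.8 s
r = (mu*T^2/(4*pi^2))^(1/3) = (3.986e14 * 97151.8^2 / (4*pi^2))^(1/3)
r = 4.5676528e+07 m = 45676.5282 km
alt = r - R_E = 45676.5282 - 6371 = 39305.5282 km

39305.5282 km


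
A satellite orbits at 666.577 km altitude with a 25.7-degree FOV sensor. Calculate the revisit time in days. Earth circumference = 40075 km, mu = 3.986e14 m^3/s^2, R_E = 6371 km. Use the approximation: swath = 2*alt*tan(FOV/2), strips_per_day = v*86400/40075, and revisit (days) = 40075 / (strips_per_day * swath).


swath = 2*666.577*tan(0.2242748) = 304.1088 km
v = sqrt(mu/r) = 7525.8762 m/s = 7.5259 km/s
strips/day = v*86400/40075 = 7.5259*86400/40075 = 16.2255
coverage/day = strips * swath = 16.2255 * 304.1088 = 4934.3089 km
revisit = 40075 / 4934.3089 = 8.1217 days

8.1217 days


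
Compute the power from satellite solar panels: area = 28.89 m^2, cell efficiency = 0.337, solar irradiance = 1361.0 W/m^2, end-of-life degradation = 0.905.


P = area * eta * S * degradation
P = 28.89 * 0.337 * 1361.0 * 0.905
P = 11991.7937 W

11991.7937 W


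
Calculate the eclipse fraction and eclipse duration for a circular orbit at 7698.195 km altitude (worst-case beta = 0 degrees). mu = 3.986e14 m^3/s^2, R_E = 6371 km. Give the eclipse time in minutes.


r = 14069.1950 km
T = 276.7986 min
Eclipse fraction = arcsin(R_E/r)/pi = arcsin(6371.0000/14069.1950)/pi
= arcsin(0.4528333)/pi = 0.1495867
Eclipse duration = 0.1495867 * 276.7986 = 41.4054 min

41.4054 minutes


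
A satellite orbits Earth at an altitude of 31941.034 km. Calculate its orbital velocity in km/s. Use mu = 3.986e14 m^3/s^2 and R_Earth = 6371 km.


r = R_E + alt = 6371.0 + 31941.034 = 38312.0340 km = 3.8312034e+07 m
v = sqrt(mu/r) = sqrt(3.986e14 / 3.8312034e+07) = 3225.5297 m/s = 3.2255 km/s

3.2255 km/s


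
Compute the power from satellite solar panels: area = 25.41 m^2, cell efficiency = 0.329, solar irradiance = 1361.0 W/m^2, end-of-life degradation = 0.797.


P = area * eta * S * degradation
P = 25.41 * 0.329 * 1361.0 * 0.797
P = 9068.1148 W

9068.1148 W


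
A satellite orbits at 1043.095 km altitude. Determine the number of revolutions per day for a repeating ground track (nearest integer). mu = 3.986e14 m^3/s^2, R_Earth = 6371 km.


r = 7.414095e+06 m
T = 2*pi*sqrt(r^3/mu) = 6353.2865 s = 105.8881 min
revs/day = 1440 / 105.8881 = 13.5993
Rounded: 14 revolutions per day

14 revolutions per day


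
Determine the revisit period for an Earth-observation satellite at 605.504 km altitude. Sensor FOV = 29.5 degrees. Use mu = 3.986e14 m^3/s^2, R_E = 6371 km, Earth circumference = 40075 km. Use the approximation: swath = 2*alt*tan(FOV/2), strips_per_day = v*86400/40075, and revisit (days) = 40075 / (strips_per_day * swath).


swath = 2*605.504*tan(0.2574361) = 318.8318 km
v = sqrt(mu/r) = 7558.7455 m/s = 7.5587 km/s
strips/day = v*86400/40075 = 7.5587*86400/40075 = 16.2963
coverage/day = strips * swath = 16.2963 * 318.8318 = 5195.7897 km
revisit = 40075 / 5195.7897 = 7.7130 days

7.7130 days


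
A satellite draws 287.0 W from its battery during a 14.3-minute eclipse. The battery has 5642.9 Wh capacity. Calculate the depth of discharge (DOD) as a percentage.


E_used = P * t / 60 = 287.0 * 14.3 / 60 = 68.4017 Wh
DOD = E_used / E_total * 100 = 68.4017 / 5642.9 * 100
DOD = 1.2122 %

1.2122 %


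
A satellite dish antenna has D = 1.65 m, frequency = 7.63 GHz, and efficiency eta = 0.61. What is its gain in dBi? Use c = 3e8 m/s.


lambda = c/f = 3e8 / 7.63e+09 = 0.03931848 m
G = eta*(pi*D/lambda)^2 = 0.61*(pi*1.65/0.03931848)^2
G = 10602.3963 (linear)
G = 10*log10(10602.3963) = 40.2540 dBi

40.2540 dBi


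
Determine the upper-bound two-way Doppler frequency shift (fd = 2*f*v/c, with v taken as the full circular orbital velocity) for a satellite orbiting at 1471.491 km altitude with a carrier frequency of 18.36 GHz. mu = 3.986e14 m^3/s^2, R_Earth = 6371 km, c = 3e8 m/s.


r = 7.842491e+06 m
v = sqrt(mu/r) = 7129.2137 m/s (worst-case radial velocity)
f = 18.36 GHz = 1.836e+10 Hz
fd = 2*f*v/c = 2*1.836e+10*7129.2137/3.0e+08
fd = 872615.7563 Hz

872615.7563 Hz


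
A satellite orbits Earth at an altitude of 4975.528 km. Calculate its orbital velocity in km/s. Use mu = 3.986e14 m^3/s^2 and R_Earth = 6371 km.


r = R_E + alt = 6371.0 + 4975.528 = 11346.5280 km = 1.1346528e+07 m
v = sqrt(mu/r) = sqrt(3.986e14 / 1.1346528e+07) = 5927.0304 m/s = 5.9270 km/s

5.9270 km/s


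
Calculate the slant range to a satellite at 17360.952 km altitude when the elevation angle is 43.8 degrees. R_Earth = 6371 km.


h = 17360.952 km, el = 43.8 deg
d = -R_E*sin(el) + sqrt((R_E*sin(el))^2 + 2*R_E*h + h^2)
d = -6371.0000*sin(0.7644542) + sqrt((6371.0000*0.6921432)^2 + 2*6371.0000*17360.952 + 17360.952^2)
d = 18872.5565 km

18872.5565 km


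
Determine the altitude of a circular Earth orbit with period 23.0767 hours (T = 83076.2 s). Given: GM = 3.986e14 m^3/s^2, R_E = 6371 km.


T = 83076.2 s
r = (mu*T^2/(4*pi^2))^(1/3) = (3.986e14 * 83076.2^2 / (4*pi^2))^(1/3)
r = 4.1150672e+07 m = 41150.6723 km
alt = r - R_E = 41150.6723 - 6371 = 34779.6723 km

34779.6723 km


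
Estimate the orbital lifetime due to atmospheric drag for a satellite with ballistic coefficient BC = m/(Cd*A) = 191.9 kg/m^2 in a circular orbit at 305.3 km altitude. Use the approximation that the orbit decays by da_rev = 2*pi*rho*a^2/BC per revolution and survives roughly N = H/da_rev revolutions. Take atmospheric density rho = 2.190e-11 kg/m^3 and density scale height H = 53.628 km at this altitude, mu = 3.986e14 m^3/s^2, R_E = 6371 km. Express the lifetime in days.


a = R_E + alt = 6676.3000 km = 6.6763e+06 m
da_rev = 2*pi*rho*a^2/BC = 2*pi*2.190e-11*(6.6763e+06)^2/191.9 = 31.961025 m per revolution
N = H/da_rev = 53628.0000 m / 31.961025 m = 1677.9187 revolutions
P = 2*pi*sqrt(a^3/mu) = 5428.9393 s
lifetime = N*P = 1677.9187 * 5428.9393 = 9.1093186e+06 s = 105.4319 days

105.4319 days


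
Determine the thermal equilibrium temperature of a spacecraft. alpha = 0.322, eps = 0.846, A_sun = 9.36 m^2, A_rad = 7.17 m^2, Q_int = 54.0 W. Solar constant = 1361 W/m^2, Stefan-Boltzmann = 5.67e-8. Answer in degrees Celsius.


Numerator = alpha*S*A_sun + Q_int = 0.322*1361*9.36 + 54.0 = 4155.9451 W
Denominator = eps*sigma*A_rad = 0.846*5.67e-8*7.17 = 3.4393199e-07 W/K^4
T^4 = 1.2083625e+10 K^4
T = 331.5502 K = 58.4002 C

58.4002 degrees Celsius


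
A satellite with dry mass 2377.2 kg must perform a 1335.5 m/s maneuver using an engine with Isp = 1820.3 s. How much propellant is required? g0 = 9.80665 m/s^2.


ve = Isp * g0 = 1820.3 * 9.80665 = 17851.044995 m/s
mass ratio = exp(dv/ve) = exp(1335.5/17851.044995) = 1.07768320
m_prop = m_dry * (mr - 1) = 2377.2 * (1.07768320 - 1)
m_prop = 184.6685 kg

184.6685 kg


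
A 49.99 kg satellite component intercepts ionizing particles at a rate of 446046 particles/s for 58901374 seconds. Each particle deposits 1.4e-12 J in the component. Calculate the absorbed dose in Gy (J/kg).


Total energy deposited = rate * time * E_per
  = 446046 * 58901374 * 1.4e-12 = 36.7818 J
Dose = E_total / mass = 36.7818 / 49.99
Dose = 0.7357834 Gy

0.7358 Gy


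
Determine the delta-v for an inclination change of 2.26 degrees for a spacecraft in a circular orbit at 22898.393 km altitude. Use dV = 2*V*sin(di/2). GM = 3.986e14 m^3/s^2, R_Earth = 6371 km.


r = 29269.3930 km = 2.9269393e+07 m
V = sqrt(mu/r) = 3690.3010 m/s
di = 2.26 deg = 0.03944444 rad
dV = 2*V*sin(di/2) = 2*3690.3010*sin(0.01972222)
dV = 145.5524 m/s = 0.1455524 km/s

0.1456 km/s


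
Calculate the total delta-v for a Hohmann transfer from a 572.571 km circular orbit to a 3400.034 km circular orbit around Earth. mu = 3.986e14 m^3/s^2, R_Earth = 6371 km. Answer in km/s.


r1 = 6943.5710 km = 6.943571e+06 m
r2 = 9771.0340 km = 9.771034e+06 m
dv1 = sqrt(mu/r1)*(sqrt(2*r2/(r1+r2)) - 1) = 615.8118 m/s
dv2 = sqrt(mu/r2)*(1 - sqrt(2*r1/(r1+r2))) = 565.2285 m/s
total dv = |dv1| + |dv2| = 615.8118 + 565.2285 = 1181.0403 m/s = 1.1810 km/s

1.1810 km/s


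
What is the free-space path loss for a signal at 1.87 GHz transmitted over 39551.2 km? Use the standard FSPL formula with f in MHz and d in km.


f = 1.87 GHz = 1870.0000 MHz
d = 39551.2 km
FSPL = 32.44 + 20*log10(1870.0000) + 20*log10(39551.2)
FSPL = 32.44 + 65.4368 + 91.9432
FSPL = 189.8200 dB

189.8200 dB


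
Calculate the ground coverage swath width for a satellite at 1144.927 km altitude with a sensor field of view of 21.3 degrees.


FOV = 21.3 deg = 0.3717551 rad
swath = 2 * alt * tan(FOV/2) = 2 * 1144.927 * tan(0.1858776)
swath = 2 * 1144.927 * 0.1880483
swath = 430.6031 km

430.6031 km


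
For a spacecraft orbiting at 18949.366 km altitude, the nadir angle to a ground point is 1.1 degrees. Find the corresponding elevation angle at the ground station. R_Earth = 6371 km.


r = R_E + alt = 25320.3660 km
Law of sines in the satellite / Earth-center / ground-point triangle:
  sin(nadir)/R_E = sin(90 + el)/r  =>  cos(el) = (r/R_E)*sin(nadir)
cos(el) = (25320.3660 / 6371.0000) * sin(1.1 deg) = 0.0762967
el = arccos(0.0762967) = 85.6243 deg
(Earth-central angle = 90 - nadir - el = 3.2757 deg)

85.6243 degrees


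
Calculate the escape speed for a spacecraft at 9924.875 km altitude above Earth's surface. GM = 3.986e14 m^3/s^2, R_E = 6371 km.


r = 6371.0 + 9924.875 = 16295.8750 km = 1.6295875e+07 m
v_esc = sqrt(2*mu/r) = sqrt(2*3.986e14 / 1.6295875e+07)
v_esc = 6994.3088 m/s = 6.9943 km/s

6.9943 km/s


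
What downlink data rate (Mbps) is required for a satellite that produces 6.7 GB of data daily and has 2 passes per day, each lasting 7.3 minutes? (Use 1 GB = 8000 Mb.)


total contact time = 2 * 7.3 * 60 = 876.0000 s
data = 6.7 GB = 53600.0000 Mb
rate = 53600.0000 / 876.0000 = 61.1872 Mbps

61.1872 Mbps


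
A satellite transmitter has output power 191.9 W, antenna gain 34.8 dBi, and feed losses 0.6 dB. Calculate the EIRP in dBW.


Pt = 191.9 W = 22.8307 dBW
EIRP = Pt_dBW + Gt - losses = 22.8307 + 34.8 - 0.6 = 57.0307 dBW

57.0307 dBW


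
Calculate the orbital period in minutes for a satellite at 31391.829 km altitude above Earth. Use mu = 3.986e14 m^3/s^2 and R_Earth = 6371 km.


r = 37762.8290 km = 3.7762829e+07 m
T = 2*pi*sqrt(r^3/mu) = 2*pi*sqrt(5.3850974e+22 / 3.986e14)
T = 73031.1273 s = 1217.1855 min

1217.1855 minutes


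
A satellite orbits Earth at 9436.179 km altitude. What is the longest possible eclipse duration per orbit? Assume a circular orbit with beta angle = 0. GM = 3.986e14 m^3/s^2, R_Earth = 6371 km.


r = 15807.1790 km
T = 329.6412 min
Eclipse fraction = arcsin(R_E/r)/pi = arcsin(6371.0000/15807.1790)/pi
= arcsin(0.4030447)/pi = 0.1320481
Eclipse duration = 0.1320481 * 329.6412 = 43.5285 min

43.5285 minutes


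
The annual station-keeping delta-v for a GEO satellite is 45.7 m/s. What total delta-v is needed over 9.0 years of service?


dV = rate * years = 45.7 * 9.0
dV = 411.3000 m/s

411.3000 m/s


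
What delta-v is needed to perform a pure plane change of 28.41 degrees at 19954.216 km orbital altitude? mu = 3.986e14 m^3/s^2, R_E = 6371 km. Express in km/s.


r = 26325.2160 km = 2.6325216e+07 m
V = sqrt(mu/r) = 3891.1921 m/s
di = 28.41 deg = 0.495848 rad
dV = 2*V*sin(di/2) = 2*3891.1921*sin(0.247924)
dV = 1909.7347 m/s = 1.9097 km/s

1.9097 km/s


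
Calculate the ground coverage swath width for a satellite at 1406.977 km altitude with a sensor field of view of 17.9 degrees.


FOV = 17.9 deg = 0.3124139 rad
swath = 2 * alt * tan(FOV/2) = 2 * 1406.977 * tan(0.156207)
swath = 2 * 1406.977 * 0.15749
swath = 443.1696 km

443.1696 km


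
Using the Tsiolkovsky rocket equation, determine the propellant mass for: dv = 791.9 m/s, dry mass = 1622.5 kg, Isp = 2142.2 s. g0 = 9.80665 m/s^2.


ve = Isp * g0 = 2142.2 * 9.80665 = 21007.805630 m/s
mass ratio = exp(dv/ve) = exp(791.9/21007.805630) = 1.03841500
m_prop = m_dry * (mr - 1) = 1622.5 * (1.03841500 - 1)
m_prop = 62.3283 kg

62.3283 kg


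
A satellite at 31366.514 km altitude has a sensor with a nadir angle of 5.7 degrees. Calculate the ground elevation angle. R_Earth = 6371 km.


r = R_E + alt = 37737.5140 km
Law of sines in the satellite / Earth-center / ground-point triangle:
  sin(nadir)/R_E = sin(90 + el)/r  =>  cos(el) = (r/R_E)*sin(nadir)
cos(el) = (37737.5140 / 6371.0000) * sin(5.7 deg) = 0.5883033
el = arccos(0.5883033) = 53.9633 deg
(Earth-central angle = 90 - nadir - el = 30.3367 deg)

53.9633 degrees


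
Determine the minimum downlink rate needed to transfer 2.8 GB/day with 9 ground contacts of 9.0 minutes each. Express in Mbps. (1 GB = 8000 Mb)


total contact time = 9 * 9.0 * 60 = 4860.0000 s
data = 2.8 GB = 22400.0000 Mb
rate = 22400.0000 / 4860.0000 = 4.6091 Mbps

4.6091 Mbps


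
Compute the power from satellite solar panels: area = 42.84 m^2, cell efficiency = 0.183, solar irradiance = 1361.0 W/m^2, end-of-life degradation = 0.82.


P = area * eta * S * degradation
P = 42.84 * 0.183 * 1361.0 * 0.82
P = 8749.2843 W

8749.2843 W


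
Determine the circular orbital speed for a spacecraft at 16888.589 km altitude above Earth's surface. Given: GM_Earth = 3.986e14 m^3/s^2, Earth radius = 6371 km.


r = R_E + alt = 6371.0 + 16888.589 = 23259.5890 km = 2.3259589e+07 m
v = sqrt(mu/r) = sqrt(3.986e14 / 2.3259589e+07) = 4139.6882 m/s = 4.1397 km/s

4.1397 km/s


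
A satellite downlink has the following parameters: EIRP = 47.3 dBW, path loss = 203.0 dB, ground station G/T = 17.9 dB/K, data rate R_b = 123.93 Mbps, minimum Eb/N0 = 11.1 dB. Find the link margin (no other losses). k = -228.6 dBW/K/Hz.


C/N0 = EIRP - FSPL + G/T - k = 47.3 - 203.0 + 17.9 - (-228.6)
C/N0 = 90.8000 dB-Hz
R_b = 123.93 Mbps = 1.2393e+08 bps -> 10*log10(R_b) = 80.9318 dB-Hz
Eb/N0 = C/N0 - 10*log10(R_b) = 90.8000 - 80.9318 = 9.8682 dB
Margin = Eb/N0 - Eb/N0_req = 9.8682 - 11.1 = -1.2318 dB (negative margin: link does not close)

-1.2318 dB


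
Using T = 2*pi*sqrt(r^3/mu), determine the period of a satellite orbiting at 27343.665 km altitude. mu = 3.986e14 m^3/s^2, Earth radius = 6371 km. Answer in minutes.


r = 33714.6650 km = 3.3714665e+07 m
T = 2*pi*sqrt(r^3/mu) = 2*pi*sqrt(3.8322739e+22 / 3.986e14)
T = 61608.3382 s = 1026.8056 min

1026.8056 minutes


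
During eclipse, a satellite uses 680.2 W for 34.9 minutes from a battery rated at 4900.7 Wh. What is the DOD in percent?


E_used = P * t / 60 = 680.2 * 34.9 / 60 = 395.6497 Wh
DOD = E_used / E_total * 100 = 395.6497 / 4900.7 * 100
DOD = 8.0733 %

8.0733 %
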